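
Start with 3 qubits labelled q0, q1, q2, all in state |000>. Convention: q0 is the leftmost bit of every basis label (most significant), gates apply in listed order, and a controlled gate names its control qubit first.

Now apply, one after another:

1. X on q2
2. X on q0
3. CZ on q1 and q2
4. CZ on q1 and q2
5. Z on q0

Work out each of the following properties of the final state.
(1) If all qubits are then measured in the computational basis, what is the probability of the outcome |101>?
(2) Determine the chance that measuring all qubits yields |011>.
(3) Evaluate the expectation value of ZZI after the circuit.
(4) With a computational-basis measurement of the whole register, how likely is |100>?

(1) A full measurement returns |101> with probability 1.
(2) A full measurement returns |011> with probability 0.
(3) In the final state, ZZI has expectation -1.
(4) Outcome |100> occurs with probability 0.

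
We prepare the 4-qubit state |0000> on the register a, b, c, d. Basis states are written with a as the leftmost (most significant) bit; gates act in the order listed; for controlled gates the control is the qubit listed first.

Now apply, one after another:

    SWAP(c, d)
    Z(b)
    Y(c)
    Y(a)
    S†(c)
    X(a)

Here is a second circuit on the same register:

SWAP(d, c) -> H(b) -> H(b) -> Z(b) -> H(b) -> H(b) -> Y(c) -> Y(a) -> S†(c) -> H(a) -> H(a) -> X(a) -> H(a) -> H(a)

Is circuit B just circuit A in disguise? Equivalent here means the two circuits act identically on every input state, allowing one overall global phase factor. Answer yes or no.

Yes, they are equivalent — the unitaries differ by at most a global phase.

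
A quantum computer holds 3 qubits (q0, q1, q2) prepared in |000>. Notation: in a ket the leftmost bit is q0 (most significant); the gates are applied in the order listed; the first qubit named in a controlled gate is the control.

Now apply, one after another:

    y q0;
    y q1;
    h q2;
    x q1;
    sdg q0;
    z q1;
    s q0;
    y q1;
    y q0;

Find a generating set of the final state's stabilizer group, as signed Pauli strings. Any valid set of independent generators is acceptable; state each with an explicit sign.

The final state is stabilized by the group generated by +IIX, +ZII, -IZI; other independent generating sets are equally valid.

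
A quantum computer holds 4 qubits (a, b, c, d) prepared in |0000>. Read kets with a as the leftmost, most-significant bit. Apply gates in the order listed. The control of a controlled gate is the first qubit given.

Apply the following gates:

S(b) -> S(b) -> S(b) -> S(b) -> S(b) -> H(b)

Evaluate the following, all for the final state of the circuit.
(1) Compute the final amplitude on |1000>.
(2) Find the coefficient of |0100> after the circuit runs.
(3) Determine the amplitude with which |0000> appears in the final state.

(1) |1000> carries amplitude 0 in the final state.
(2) The final state's coefficient on |0100> equals sqrt(2)/2.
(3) The amplitude on |0000> is sqrt(2)/2.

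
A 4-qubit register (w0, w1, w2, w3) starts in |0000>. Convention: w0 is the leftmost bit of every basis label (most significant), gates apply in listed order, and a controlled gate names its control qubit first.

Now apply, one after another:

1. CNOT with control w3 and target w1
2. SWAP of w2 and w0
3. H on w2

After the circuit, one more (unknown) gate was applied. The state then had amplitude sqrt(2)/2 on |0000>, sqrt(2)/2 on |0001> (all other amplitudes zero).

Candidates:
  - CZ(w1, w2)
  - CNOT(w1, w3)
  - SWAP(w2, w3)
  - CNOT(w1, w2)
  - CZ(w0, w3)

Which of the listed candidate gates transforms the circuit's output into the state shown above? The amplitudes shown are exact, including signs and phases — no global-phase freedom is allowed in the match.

The applied gate was SWAP(w2, w3).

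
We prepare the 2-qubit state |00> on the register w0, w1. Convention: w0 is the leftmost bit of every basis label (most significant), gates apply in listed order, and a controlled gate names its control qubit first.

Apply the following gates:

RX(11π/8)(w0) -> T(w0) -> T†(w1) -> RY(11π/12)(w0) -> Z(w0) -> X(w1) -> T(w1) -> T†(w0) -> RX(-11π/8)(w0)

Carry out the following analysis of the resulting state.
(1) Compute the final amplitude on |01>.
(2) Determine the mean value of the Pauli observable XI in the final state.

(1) The final state's coefficient on |01> equals sqrt(1/2 - sqrt(2)/4)*sin(5*pi/16)*cos(5*pi/16)/2 + sqrt(3)*sqrt(sqrt(2)/4 + 1/2)*sin(5*pi/16)*cos(5*pi/16)/2 - I*sqrt(sqrt(2)/4 + 1/2)*exp(-I*pi/4)*sin(5*pi/16)**2/2 - sqrt(3)*sqrt(1/2 - sqrt(2)/4)*exp(I*pi/4)*cos(5*pi/16)**2/2 + I*sqrt(1/2 - sqrt(2)/4)*sin(5*pi/16)*cos(5*pi/16)/2 + sqrt(sqrt(2)/4 + 1/2)*exp(I*pi/4)*cos(5*pi/16)**2/2 + sqrt(3)*I*sqrt(1/2 - sqrt(2)/4)*exp(-I*pi/4)*sin(5*pi/16)**2/2 + sqrt(3)*I*sqrt(sqrt(2)/4 + 1/2)*sin(5*pi/16)*cos(5*pi/16)/2.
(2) In the final state, XI has expectation -sin(5*pi/16)**3*cos(5*pi/16) - sqrt(3)*sqrt(1/2 - sqrt(2)/4)*sqrt(sqrt(2)/4 + 1/2)*sin(5*pi/16)**3*cos(5*pi/16) - sin(5*pi/16)*cos(5*pi/16)**3 - sqrt(2)*sin(5*pi/16)**3*cos(5*pi/16)/4 - sqrt(3)*sqrt(1/2 - sqrt(2)/4)*sqrt(sqrt(2)/4 + 1/2)*sin(5*pi/16)*cos(5*pi/16)**3 - sqrt(2)*sin(5*pi/16)*cos(5*pi/16)**3/4 + sqrt(6)*exp(-I*pi/4)*sin(5*pi/16)**4/8 - sqrt(1/2 - sqrt(2)/4)*sqrt(sqrt(2)/4 + 1/2)*exp(I*pi/4)*sin(5*pi/16)**4/2 - sqrt(6)*exp(I*pi/4)*cos(5*pi/16)**4/8 + sqrt(1/2 - sqrt(2)/4)*sqrt(sqrt(2)/4 + 1/2)*exp(-I*pi/4)*cos(5*pi/16)**4/2 + sqrt(1/2 - sqrt(2)/4)*sqrt(sqrt(2)/4 + 1/2)*exp(I*pi/4)*cos(5*pi/16)**4/2 - sqrt(6)*exp(-I*pi/4)*cos(5*pi/16)**4/8 - sqrt(1/2 - sqrt(2)/4)*sqrt(sqrt(2)/4 + 1/2)*exp(-I*pi/4)*sin(5*pi/16)**4/2 + sqrt(6)*exp(I*pi/4)*sin(5*pi/16)**4/8.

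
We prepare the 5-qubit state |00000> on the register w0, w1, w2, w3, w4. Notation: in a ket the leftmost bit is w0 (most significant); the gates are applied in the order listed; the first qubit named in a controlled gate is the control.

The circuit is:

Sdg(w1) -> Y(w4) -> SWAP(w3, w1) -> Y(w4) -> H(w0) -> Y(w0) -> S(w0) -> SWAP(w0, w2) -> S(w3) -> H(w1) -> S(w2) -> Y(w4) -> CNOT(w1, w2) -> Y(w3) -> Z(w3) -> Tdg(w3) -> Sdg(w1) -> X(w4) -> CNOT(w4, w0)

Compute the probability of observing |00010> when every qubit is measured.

A full measurement returns |00010> with probability 1/4.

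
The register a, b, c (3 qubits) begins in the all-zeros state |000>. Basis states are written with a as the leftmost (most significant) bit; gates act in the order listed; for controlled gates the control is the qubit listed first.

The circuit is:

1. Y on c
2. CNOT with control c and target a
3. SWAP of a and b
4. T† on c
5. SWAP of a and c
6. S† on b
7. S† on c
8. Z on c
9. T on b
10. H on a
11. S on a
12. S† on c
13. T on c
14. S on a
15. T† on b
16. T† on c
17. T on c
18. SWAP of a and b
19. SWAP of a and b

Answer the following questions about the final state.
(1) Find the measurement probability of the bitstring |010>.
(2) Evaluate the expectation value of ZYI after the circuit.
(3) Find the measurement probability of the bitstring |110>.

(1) The probability of measuring |010> is 1/2. Key observation: steps 18-19 multiply out to the identity, so the circuit reduces to the remaining gates.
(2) In the final state, ZYI has expectation 0.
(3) The probability of measuring |110> is 1/2.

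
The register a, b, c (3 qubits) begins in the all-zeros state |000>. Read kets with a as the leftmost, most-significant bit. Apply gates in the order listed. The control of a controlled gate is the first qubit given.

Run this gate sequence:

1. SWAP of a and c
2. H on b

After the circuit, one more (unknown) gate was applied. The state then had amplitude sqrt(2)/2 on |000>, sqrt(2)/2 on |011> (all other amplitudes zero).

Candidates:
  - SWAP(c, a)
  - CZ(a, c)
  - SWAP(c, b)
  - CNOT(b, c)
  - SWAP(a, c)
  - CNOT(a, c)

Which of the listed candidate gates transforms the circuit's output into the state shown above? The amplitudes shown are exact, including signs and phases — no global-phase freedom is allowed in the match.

The unique candidate consistent with the amplitudes is CNOT(b, c).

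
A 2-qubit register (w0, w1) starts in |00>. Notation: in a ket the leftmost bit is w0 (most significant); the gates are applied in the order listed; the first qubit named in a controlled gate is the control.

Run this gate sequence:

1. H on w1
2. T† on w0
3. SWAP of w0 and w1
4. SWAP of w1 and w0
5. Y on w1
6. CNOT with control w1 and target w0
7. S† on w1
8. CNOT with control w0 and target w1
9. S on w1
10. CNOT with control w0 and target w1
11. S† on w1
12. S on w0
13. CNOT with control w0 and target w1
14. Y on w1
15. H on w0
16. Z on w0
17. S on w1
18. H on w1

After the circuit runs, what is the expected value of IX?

In the final state, IX has expectation -1.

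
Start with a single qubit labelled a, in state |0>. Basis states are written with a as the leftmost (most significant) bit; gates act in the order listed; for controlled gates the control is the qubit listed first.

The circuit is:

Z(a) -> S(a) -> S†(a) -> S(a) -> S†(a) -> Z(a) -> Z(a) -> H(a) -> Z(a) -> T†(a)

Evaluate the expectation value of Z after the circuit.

The observable Z averages to 0. Key observation: steps 1-6 multiply out to the identity, so the circuit reduces to the remaining gates.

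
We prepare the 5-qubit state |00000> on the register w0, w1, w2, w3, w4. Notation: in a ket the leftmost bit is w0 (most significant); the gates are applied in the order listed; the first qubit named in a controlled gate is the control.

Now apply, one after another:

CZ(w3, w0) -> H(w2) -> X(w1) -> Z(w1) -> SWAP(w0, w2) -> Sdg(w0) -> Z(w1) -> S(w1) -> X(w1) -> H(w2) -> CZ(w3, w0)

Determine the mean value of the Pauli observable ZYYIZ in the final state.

The expectation value of ZYYIZ is 0.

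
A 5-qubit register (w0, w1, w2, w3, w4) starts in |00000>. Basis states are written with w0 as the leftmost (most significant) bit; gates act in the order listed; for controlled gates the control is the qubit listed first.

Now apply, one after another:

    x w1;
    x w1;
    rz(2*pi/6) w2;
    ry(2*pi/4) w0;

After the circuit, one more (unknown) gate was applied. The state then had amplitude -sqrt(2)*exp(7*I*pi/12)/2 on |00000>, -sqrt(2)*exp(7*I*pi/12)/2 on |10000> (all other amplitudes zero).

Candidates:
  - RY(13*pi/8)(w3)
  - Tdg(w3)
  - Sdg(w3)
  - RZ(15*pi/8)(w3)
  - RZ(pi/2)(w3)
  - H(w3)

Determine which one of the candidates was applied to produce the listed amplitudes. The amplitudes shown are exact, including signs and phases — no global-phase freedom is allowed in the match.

The unique candidate consistent with the amplitudes is RZ(pi/2)(w3). Key observation: the block from step 1 through step 2 cancels to the identity and can be dropped.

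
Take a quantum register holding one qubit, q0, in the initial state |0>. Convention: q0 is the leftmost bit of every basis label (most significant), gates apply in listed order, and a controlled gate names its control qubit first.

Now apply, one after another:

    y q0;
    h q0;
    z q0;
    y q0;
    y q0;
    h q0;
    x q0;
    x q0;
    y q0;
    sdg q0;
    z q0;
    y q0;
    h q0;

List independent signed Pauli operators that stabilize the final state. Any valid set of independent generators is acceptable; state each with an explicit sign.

One valid set of independent stabilizer generators is +X (any independent generating set of the same group is equally correct).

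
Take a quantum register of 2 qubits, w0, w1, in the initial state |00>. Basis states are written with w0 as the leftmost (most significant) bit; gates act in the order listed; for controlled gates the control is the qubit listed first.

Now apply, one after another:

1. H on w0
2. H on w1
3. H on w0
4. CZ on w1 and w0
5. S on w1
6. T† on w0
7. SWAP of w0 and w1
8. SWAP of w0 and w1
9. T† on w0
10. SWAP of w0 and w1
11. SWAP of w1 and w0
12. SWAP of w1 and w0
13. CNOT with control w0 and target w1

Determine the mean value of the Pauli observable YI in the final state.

The expectation value of YI is 0. Key observation: the block from step 7 through step 8 cancels to the identity and can be dropped.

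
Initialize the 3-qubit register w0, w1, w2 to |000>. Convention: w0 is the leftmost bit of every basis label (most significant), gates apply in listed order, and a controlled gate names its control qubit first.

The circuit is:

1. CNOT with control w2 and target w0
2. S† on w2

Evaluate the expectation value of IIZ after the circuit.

The expectation value of IIZ is 1.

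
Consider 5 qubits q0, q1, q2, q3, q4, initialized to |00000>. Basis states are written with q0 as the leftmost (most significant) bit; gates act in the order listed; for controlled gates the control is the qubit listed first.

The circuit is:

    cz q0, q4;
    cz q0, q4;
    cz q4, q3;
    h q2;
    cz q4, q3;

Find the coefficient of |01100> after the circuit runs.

The amplitude on |01100> is 0. Key observation: the block from step 1 through step 2 cancels to the identity and can be dropped.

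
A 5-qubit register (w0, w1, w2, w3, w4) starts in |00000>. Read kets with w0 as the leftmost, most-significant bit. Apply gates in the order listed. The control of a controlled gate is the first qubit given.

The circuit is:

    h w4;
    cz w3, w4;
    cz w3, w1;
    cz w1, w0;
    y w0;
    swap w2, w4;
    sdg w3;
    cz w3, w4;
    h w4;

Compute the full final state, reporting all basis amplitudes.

The final amplitudes are I/2 on |10000>, I/2 on |10001>, I/2 on |10100>, I/2 on |10101>, and 0 on every other basis state.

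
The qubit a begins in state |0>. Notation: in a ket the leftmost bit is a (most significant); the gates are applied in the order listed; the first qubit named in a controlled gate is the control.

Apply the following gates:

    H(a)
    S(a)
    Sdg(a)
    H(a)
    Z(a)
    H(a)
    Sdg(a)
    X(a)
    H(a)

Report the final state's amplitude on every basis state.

The final amplitudes are 1/2 - I/2 on |0>, -1/2 - I/2 on |1>. Key observation: the block from step 1 through step 4 cancels to the identity and can be dropped.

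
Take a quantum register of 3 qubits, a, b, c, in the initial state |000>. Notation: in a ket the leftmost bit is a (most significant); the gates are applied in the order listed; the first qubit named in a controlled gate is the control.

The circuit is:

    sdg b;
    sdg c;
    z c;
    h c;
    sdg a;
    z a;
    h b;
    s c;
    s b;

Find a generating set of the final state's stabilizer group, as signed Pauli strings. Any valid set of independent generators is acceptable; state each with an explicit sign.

One valid set of independent stabilizer generators is +IYI, +IIY, +ZII (any independent generating set of the same group is equally correct).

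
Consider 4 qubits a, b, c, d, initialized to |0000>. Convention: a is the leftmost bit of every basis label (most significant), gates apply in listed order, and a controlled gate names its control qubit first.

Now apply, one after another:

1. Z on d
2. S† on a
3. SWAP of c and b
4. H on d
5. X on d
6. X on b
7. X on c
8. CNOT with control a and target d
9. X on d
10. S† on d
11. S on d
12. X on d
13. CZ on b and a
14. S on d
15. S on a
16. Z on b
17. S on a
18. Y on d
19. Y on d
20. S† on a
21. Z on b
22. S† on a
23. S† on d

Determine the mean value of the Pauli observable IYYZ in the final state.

The expectation value of IYYZ is 0. Key observation: steps 16-21 multiply out to the identity, so the circuit reduces to the remaining gates.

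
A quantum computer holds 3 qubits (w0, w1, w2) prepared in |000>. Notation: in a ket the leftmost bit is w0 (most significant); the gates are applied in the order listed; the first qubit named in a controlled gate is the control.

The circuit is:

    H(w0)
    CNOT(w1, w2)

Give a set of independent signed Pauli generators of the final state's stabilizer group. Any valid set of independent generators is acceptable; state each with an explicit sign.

The final state is stabilized by the group generated by +XII, +IZI, +IIZ; other independent generating sets are equally valid.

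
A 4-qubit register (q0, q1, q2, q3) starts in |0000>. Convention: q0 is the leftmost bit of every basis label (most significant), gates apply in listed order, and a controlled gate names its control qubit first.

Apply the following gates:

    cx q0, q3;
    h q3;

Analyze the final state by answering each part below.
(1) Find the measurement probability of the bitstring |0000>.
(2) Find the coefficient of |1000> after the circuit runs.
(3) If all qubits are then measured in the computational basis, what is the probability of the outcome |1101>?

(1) The probability of measuring |0000> is 1/2.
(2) The final state's coefficient on |1000> equals 0.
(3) A full measurement returns |1101> with probability 0.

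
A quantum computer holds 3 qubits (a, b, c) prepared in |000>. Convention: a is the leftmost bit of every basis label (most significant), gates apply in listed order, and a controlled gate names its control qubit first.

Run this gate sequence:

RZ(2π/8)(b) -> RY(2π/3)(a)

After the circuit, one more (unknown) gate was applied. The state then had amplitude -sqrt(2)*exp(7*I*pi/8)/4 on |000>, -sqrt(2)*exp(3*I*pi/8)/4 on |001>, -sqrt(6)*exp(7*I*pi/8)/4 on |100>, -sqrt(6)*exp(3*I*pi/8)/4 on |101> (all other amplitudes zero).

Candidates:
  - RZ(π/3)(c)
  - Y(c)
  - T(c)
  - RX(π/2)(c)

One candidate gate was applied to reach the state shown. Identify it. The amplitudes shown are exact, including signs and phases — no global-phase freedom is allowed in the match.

It was RX(π/2)(c) that produced the state shown.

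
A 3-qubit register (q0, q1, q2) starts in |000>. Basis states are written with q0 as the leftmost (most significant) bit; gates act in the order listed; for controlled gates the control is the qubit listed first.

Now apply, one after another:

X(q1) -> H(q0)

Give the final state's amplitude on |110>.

|110> carries amplitude sqrt(2)/2 in the final state.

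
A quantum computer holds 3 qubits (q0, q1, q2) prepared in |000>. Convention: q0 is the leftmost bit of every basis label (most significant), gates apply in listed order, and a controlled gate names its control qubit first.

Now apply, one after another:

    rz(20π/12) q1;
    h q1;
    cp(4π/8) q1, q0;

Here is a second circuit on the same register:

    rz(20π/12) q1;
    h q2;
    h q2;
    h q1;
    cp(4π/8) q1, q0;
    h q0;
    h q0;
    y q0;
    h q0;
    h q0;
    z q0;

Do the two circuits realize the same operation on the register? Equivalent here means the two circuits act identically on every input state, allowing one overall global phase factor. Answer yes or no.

No: there is an input state on which the two circuits produce genuinely different outputs (not merely differing by a phase).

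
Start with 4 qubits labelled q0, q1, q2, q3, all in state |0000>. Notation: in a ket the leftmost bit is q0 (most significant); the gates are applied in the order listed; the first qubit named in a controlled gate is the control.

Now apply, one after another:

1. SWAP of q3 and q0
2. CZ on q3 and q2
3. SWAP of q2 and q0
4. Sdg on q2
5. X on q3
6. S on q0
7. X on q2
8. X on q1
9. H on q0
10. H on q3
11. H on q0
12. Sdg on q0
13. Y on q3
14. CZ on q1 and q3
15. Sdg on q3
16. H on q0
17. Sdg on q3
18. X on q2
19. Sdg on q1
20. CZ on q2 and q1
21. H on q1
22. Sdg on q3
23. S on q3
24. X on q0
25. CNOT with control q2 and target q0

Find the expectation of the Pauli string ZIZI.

The expectation value of ZIZI is 0.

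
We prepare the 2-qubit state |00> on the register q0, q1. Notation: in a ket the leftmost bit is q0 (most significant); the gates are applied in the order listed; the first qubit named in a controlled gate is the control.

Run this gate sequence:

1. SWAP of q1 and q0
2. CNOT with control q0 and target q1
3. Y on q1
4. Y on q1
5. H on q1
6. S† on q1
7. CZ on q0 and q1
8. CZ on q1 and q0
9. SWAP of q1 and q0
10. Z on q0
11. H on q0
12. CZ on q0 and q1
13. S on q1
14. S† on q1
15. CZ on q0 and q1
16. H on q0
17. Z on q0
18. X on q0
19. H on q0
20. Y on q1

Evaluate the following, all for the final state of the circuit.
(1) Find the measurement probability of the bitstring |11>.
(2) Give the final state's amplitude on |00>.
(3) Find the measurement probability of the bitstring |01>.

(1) A full measurement returns |11> with probability 1/2.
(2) |00> carries amplitude 0 in the final state.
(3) A full measurement returns |01> with probability 1/2.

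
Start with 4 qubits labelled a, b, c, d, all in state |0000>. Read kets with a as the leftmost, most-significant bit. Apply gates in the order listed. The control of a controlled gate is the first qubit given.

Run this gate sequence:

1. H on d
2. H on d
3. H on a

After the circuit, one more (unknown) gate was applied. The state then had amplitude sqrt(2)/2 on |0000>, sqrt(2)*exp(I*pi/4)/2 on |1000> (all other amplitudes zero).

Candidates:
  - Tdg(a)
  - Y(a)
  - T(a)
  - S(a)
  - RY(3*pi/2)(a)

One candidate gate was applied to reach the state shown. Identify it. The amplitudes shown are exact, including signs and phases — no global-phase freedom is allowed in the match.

It was T(a) that produced the state shown.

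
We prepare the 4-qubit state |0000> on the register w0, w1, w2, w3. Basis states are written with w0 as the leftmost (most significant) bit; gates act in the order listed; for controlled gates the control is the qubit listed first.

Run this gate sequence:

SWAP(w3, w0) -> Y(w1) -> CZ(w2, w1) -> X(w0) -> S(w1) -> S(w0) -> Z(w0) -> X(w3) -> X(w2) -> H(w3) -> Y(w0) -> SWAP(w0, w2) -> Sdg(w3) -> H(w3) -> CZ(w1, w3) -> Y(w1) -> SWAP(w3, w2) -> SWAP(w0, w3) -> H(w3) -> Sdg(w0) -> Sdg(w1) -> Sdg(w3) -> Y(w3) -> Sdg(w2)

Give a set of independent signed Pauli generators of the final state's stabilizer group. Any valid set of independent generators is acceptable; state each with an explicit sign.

The stabilizer group can be generated by +IIXI, +IIIY, +ZIII, +IZII, among other valid generating sets.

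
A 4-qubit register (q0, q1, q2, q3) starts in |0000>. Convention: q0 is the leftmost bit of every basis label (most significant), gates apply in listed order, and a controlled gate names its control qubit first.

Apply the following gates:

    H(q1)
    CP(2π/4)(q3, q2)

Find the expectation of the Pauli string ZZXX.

In the final state, ZZXX has expectation 0.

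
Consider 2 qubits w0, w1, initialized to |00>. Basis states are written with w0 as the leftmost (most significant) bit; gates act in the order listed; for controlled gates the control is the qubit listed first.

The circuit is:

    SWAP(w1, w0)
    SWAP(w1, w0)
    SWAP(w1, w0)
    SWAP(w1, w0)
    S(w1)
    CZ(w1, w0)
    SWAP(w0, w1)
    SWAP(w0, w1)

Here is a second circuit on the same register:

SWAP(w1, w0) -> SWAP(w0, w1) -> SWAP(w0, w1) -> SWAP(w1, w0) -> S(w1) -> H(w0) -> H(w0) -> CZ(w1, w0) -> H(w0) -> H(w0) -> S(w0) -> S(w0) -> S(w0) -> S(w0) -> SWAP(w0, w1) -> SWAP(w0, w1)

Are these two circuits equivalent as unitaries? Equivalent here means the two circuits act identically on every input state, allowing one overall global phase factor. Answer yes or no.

Yes — the two circuits implement the same unitary up to a global phase.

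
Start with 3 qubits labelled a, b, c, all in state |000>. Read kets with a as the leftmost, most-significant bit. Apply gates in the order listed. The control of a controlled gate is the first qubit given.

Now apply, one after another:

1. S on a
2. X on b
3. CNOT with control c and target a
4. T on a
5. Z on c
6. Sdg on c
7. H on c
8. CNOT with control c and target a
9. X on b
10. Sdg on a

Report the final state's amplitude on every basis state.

The resulting statevector has amplitude sqrt(2)/2 on |000>, -sqrt(2)*I/2 on |101>, and 0 on every other basis state.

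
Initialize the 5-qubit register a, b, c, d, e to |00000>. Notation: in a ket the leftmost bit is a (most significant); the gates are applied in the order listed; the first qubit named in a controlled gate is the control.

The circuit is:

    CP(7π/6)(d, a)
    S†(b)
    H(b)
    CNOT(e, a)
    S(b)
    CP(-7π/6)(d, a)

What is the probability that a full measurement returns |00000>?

Outcome |00000> occurs with probability 1/2.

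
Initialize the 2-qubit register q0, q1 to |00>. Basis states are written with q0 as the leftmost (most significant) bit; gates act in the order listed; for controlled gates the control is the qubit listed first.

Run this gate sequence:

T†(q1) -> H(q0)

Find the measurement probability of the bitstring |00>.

A full measurement returns |00> with probability 1/2.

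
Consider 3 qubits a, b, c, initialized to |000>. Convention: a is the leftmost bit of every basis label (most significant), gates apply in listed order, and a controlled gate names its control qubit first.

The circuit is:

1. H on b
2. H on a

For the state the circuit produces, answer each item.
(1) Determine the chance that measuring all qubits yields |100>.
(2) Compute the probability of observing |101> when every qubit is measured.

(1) The probability of measuring |100> is 1/4.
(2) The probability of measuring |101> is 0.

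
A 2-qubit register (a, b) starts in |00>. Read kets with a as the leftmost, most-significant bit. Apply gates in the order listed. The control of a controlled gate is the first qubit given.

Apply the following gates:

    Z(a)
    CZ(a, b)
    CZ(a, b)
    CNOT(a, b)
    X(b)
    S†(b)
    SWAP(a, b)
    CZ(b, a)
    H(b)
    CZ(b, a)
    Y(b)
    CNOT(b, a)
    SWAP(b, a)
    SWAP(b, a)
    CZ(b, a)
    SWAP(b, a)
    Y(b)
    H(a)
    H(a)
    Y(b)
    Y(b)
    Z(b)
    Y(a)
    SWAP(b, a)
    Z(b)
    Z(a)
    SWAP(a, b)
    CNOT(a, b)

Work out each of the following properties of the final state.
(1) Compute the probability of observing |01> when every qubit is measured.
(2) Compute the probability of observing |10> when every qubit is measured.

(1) Outcome |01> occurs with probability 1/2.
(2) The probability of measuring |10> is 0.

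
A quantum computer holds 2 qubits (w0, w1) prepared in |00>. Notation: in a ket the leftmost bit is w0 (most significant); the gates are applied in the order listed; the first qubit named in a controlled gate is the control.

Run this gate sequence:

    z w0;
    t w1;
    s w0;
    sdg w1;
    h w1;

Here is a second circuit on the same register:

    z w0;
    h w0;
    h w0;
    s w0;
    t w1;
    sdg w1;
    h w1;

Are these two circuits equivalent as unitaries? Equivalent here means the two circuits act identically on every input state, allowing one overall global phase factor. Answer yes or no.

Yes: on every input state the two circuits agree up to one overall phase factor.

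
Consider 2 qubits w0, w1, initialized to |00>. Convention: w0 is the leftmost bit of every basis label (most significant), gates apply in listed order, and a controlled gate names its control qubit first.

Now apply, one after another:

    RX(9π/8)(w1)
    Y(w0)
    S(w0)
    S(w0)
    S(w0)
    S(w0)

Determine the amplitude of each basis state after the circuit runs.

The final amplitudes are 0 on |00>, 0 on |01>, -I*sin(pi/16) on |10>, sin(7*pi/16) on |11>. Key observation: gates 3-6 undo each other exactly, leaving only the rest of the circuit to track.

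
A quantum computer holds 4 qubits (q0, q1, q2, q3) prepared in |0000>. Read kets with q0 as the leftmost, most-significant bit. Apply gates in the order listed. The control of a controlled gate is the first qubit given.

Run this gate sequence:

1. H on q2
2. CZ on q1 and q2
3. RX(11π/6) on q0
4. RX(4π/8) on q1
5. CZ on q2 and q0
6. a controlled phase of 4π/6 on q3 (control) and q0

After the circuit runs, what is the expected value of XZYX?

The observable XZYX averages to 0.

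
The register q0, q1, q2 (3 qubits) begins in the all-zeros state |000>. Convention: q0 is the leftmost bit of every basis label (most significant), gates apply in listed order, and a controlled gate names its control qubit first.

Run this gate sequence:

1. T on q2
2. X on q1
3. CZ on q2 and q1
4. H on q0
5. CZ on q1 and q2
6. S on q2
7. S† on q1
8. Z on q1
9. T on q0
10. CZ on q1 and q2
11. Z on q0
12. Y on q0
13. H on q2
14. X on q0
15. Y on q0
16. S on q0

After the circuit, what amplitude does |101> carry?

The final state's coefficient on |101> equals 0.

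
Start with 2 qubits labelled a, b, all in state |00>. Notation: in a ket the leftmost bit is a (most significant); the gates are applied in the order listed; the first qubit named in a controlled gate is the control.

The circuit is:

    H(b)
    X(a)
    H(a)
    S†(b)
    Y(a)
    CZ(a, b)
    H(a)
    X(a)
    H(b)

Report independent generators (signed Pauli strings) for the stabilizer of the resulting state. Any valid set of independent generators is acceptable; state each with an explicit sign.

The final state is stabilized by the group generated by +YZ, -ZX; other independent generating sets are equally valid.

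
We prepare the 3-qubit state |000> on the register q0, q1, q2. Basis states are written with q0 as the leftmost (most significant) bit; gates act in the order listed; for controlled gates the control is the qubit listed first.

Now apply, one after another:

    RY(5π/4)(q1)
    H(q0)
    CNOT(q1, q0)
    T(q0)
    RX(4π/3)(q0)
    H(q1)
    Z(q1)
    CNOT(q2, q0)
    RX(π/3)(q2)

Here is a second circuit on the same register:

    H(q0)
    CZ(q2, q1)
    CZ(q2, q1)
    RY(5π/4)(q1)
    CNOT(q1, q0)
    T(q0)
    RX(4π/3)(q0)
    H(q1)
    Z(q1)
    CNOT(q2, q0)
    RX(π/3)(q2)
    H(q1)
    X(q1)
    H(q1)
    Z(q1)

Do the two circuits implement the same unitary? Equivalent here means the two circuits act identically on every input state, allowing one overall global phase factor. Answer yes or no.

Yes, they are equivalent — the unitaries differ by at most a global phase.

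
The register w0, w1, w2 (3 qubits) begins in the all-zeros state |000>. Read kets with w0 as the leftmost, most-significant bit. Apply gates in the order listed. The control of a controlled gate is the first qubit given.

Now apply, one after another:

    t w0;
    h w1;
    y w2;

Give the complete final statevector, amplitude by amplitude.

The resulting statevector has amplitude sqrt(2)*I/2 on |001>, sqrt(2)*I/2 on |011>, and 0 on every other basis state.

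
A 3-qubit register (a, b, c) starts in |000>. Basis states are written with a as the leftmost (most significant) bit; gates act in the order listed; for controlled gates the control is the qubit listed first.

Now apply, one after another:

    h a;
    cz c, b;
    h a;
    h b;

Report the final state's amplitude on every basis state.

The resulting statevector has amplitude sqrt(2)/2 on |000>, sqrt(2)/2 on |010>, and 0 on every other basis state.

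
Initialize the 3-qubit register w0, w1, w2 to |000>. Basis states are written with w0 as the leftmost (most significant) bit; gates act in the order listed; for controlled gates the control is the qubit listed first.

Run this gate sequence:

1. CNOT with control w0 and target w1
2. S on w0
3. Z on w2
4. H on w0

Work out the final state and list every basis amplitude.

After the circuit, the state carries amplitude sqrt(2)/2 on |000>, sqrt(2)/2 on |100>, and 0 on every other basis state.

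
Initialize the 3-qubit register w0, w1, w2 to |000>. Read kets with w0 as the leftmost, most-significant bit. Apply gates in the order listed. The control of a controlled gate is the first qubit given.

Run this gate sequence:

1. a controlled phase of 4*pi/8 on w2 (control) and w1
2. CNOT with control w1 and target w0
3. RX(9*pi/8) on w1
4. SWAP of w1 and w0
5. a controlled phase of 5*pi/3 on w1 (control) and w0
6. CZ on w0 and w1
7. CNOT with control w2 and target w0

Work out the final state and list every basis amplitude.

The resulting statevector has amplitude -sin(pi/16) on |000>, -I*cos(pi/16) on |100>, and 0 on every other basis state.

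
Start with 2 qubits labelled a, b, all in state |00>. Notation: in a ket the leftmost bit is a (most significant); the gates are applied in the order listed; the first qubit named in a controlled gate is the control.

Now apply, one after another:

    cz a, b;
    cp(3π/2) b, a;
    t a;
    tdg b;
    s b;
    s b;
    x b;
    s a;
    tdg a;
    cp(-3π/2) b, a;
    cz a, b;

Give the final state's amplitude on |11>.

The final state's coefficient on |11> equals 0.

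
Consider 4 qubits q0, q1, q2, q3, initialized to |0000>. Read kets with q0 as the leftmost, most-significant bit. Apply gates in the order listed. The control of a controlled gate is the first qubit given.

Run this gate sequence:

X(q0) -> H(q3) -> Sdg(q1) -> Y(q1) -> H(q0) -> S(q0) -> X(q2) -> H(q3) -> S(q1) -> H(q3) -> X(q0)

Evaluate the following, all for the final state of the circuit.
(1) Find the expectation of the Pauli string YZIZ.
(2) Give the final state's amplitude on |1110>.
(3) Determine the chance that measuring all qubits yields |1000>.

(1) The expectation value of YZIZ is 0.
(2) |1110> carries amplitude -1/2 in the final state.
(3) The probability of measuring |1000> is 0.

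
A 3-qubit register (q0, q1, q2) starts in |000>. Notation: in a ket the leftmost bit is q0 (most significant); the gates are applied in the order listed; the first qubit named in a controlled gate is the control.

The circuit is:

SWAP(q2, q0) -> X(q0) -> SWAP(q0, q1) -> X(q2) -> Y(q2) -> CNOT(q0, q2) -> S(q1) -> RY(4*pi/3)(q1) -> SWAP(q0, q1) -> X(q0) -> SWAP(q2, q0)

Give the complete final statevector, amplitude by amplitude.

After the circuit, the state carries amplitude -1/2 on |000>, -sqrt(3)/2 on |001>, and 0 on every other basis state.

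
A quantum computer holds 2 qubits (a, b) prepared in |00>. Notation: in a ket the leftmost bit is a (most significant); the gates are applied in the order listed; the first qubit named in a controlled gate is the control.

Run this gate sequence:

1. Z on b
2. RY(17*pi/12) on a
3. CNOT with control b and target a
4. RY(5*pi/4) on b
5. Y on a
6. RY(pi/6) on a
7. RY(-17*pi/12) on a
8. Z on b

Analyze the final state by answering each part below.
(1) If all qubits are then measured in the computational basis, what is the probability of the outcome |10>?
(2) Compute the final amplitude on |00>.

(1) Outcome |10> occurs with probability -sqrt(2)/8 - sqrt(6)/16 + sqrt(3)/8 + 1/4.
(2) The amplitude on |00> is -sqrt(2)*I*sqrt(2 - sqrt(2))/8 + sqrt(6)*I*sqrt(2 - sqrt(2))/8.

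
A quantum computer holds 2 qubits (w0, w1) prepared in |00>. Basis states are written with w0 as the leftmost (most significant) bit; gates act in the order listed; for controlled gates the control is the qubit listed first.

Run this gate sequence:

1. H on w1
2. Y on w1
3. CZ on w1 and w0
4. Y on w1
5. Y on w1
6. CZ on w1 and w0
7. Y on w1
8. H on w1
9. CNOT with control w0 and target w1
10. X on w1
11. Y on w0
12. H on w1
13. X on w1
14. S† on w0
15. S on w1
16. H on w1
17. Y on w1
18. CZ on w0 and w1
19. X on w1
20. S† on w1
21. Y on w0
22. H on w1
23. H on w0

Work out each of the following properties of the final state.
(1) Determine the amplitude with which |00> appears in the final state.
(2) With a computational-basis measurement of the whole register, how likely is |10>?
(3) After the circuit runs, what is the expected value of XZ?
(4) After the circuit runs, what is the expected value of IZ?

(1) The amplitude on |00> is 1/2 - I/2. Key observation: gates 1-8 undo each other exactly, leaving only the rest of the circuit to track.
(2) A full measurement returns |10> with probability 1/2.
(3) The expectation value of XZ is 1.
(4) The observable IZ averages to 1.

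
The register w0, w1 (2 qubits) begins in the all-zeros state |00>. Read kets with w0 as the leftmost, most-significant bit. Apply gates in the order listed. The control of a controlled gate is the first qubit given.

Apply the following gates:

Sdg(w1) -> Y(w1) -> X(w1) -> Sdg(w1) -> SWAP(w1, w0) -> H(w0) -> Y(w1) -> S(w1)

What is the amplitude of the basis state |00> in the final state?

|00> carries amplitude 0 in the final state.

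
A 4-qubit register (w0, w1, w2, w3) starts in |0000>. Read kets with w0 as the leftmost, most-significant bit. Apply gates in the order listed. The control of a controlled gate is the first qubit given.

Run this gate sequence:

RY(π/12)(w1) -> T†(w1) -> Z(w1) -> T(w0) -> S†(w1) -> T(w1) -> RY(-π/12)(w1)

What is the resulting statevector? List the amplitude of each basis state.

The final amplitudes are (1 - I)*(sqrt(2) + sqrt(6) + 4*I)/8 on |0000>, (1 - I)*(-sqrt(6) + sqrt(2))/8 on |0100>, and 0 on every other basis state.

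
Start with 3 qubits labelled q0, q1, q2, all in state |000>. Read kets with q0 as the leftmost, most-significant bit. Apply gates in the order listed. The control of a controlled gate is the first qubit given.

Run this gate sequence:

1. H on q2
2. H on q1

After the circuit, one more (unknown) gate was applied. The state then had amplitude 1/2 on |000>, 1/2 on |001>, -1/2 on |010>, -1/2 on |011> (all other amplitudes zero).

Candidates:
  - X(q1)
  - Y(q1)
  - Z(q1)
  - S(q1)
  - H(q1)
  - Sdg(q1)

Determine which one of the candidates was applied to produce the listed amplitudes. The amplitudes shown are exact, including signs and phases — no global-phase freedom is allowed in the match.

The applied gate was Z(q1).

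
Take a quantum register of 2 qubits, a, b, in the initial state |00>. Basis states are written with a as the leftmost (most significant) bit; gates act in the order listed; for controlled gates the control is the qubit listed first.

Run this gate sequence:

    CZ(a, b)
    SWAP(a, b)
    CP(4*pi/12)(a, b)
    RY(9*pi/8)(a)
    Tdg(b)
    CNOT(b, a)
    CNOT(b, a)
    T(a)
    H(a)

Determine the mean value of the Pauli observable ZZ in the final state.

In the final state, ZZ has expectation -sqrt(4 - 2*sqrt(2))/4. Key observation: gates 6-7 undo each other exactly, leaving only the rest of the circuit to track.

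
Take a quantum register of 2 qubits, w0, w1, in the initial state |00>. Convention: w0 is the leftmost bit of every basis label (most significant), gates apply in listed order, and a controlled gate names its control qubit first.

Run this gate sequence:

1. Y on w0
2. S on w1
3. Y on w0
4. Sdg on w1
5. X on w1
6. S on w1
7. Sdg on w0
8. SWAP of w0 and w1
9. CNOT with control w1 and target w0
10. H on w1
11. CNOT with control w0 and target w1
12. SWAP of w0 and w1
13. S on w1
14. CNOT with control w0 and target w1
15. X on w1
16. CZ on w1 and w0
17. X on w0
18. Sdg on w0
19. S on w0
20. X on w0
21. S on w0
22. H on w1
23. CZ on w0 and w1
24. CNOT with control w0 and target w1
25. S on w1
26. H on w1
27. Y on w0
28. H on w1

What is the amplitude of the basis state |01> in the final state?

|01> carries amplitude I/2 in the final state.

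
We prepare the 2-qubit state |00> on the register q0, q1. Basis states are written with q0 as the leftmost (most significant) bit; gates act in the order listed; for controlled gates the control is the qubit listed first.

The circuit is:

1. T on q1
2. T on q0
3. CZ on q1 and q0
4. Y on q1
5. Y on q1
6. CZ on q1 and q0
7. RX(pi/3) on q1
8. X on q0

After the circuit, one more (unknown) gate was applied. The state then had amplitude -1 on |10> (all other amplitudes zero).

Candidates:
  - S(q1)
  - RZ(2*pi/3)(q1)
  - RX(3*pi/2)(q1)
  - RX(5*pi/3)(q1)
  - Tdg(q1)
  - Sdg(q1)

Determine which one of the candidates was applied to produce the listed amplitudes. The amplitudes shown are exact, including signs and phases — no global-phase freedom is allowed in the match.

It was RX(5*pi/3)(q1) that produced the state shown. Key observation: the block from step 3 through step 6 cancels to the identity and can be dropped.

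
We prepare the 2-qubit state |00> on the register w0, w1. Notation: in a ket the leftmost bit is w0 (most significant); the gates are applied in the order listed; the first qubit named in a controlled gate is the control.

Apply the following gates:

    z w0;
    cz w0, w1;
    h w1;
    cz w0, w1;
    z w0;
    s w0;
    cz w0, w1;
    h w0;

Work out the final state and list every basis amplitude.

The final amplitudes are 1/2 on |00>, 1/2 on |01>, 1/2 on |10>, 1/2 on |11>.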